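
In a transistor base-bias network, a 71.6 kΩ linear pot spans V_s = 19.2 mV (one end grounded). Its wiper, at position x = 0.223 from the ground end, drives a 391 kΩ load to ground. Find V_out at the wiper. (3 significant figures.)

Split the track: R_lower = x·R_p = 15.97 kΩ, R_upper = (1−x)·R_p = 55.63 kΩ.
(x·R_p) ‖ R_L = 15.34 kΩ.
Loaded-divider output: V_out = 19.2 × 0.2161 = 4.150 mV.
(Unloaded: V_out = x·V_s = 4.28 mV.)

V_out ≈ 4.15 mV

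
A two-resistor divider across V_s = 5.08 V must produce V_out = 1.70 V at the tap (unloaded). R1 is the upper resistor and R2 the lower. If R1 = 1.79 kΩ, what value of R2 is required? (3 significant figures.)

R2 ≈ 0.900 kΩ

V_out/V_s = R2/(R1+R2) = 0.3346.
So R2 = R1 · V_out/(V_s − V_out) = 1.79 × 1.70/(5.08 − 1.70) = 1.79 × 0.5030 = 0.9003 kΩ.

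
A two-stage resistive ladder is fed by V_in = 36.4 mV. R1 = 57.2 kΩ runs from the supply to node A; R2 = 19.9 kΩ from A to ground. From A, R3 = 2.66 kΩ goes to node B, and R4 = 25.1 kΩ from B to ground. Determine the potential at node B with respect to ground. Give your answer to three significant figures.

Looking into the second stage from A: R3 + R4 = 27.76 kΩ appears in parallel with R2.
Effective lower resistance at A: R2 ‖ 27.76 = 11.59 kΩ.
First divider: V_A = V_in · 11.59/(57.2 + 11.59) = 6.133 mV.
Stage 2 is unloaded, so V_B = V_A · R4/(R3+R4) = 6.133 × 25.1/27.76 = 5.546 mV.

V_B ≈ 5.55 mV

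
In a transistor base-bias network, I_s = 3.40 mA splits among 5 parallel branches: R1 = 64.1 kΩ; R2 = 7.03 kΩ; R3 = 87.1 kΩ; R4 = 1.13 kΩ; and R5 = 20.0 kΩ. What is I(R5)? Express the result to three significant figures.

I ≈ 0.154 mA

Conductances: ΣG = 1/64.1 + 1/7.03 + 1/87.1 + 1/1.13 + 1/20.0 = 1.104 (1/kΩ).
By the current-divider rule, I = I_s · G_k/ΣG = 3.40 × 0.04528 = 0.1539 mA.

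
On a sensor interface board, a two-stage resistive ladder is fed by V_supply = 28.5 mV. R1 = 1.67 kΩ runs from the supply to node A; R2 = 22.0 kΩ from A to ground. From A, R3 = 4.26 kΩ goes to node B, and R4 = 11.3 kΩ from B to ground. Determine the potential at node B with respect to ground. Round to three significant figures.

The second stage (R3 + R4 = 15.56 kΩ) loads node A in parallel with R2.
Effective lower resistance at A: R2 ‖ 15.56 = 9.114 kΩ.
So V_A = 28.5 × 0.8451 = 24.09 mV.
Stage 2 is unloaded, so V_B = V_A · R4/(R3+R4) = 24.09 × 11.3/15.56 = 17.49 mV.

V_B ≈ 17.5 mV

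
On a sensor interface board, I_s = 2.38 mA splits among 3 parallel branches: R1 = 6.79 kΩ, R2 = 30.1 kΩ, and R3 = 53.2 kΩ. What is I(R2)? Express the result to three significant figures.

Conductances: ΣG = 1/6.79 + 1/30.1 + 1/53.2 = 0.1993 (1/kΩ).
Current divider: I(R2) = I_s · G_k/ΣG = 2.38 × (0.03322/0.1993) = 2.38 × 0.1667 = 0.3967 mA.

I ≈ 0.397 mA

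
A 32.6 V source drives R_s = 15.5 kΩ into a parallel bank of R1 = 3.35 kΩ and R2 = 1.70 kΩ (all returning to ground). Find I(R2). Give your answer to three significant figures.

Equivalent of the parallel group: R_p = 1.128 kΩ.
V_A by voltage divider: V_A = 32.6 × 1.128/(15.5 + 1.128) = 2.211 V.
I(R2) = V_A / R2 = 2.211/1.70 = 1.301 mA.
(Equivalently: I_total = 1.961 mA, then current-divider fraction G_k/ΣG = 0.6634.)

I ≈ 1.30 mA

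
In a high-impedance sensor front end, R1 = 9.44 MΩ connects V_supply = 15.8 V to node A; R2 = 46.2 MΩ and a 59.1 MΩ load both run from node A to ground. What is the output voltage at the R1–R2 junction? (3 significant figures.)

V_out ≈ 11.6 V

R2 ‖ R_L = (46.2 × 59.1)/(46.2 + 59.1) = 25.93 MΩ.
Then V_out = V_supply · R2'/(R1 + R2') = 15.8 × 25.93/35.37 = 11.58 V.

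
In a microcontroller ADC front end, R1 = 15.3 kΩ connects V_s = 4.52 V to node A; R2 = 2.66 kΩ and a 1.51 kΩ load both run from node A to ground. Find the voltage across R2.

V_out ≈ 0.268 V

R2 ‖ R_L = (2.66 × 1.51)/(2.66 + 1.51) = 0.9632 kΩ.
Now apply the divider: V_out = 4.52 × 0.05923 = 0.2677 V.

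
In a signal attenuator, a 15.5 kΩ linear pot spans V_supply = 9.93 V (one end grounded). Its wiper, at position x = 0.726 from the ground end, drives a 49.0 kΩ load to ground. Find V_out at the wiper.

The pot divides into 4.247 kΩ above the wiper and 11.25 kΩ below.
(x·R_p) ‖ R_L = 9.151 kΩ.
V_out = 9.93 × 9.151/(4.247 + 9.151) = 6.782 V.

V_out ≈ 6.78 V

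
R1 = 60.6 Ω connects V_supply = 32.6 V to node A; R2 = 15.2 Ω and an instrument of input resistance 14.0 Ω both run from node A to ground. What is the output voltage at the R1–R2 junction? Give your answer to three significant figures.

R2 ‖ R_L = (15.2 × 14.0)/(15.2 + 14.0) = 7.288 Ω.
Voltage divider with the loaded lower leg: V_out = 32.6 × 7.288/(60.6 + 7.288) = 32.6 × 0.1073 = 3.500 V.
(Unloaded it would be 6.54 V; the load pulls it down.)

V_out ≈ 3.50 V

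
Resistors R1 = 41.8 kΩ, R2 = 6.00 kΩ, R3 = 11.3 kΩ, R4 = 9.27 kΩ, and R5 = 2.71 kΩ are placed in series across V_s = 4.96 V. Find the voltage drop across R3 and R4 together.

Total series resistance ΣR = 41.8 + 6.00 + 11.3 + 9.27 + 2.71 = 71.08 kΩ.
R_{R3..R4} = 11.3 + 9.27 = 20.57 kΩ.
By the voltage-divider rule, V = 4.96 × 20.57/71.08 = 1.435 V.

V ≈ 1.44 V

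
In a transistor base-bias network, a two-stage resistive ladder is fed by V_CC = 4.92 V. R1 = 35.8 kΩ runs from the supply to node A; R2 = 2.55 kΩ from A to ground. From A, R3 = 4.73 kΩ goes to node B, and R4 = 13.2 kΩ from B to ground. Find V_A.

Node A sees R2 in parallel with the series input of stage 2, R3 + R4 = 17.93 kΩ.
Effective lower resistance at A: R2 ‖ 17.93 = 2.232 kΩ.
First divider: V_A = V_CC · 2.232/(35.8 + 2.232) = 0.2888 V.

V_A ≈ 0.289 V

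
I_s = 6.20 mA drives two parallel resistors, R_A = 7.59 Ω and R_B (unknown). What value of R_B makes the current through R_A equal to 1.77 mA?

R_B ≈ 3.03 Ω

The fraction through R_A equals R_B/(R_A+R_B).
With f = 0.2855, R_B = R_A · f/(1−f) = 7.59 × 0.3995 = 3.033 Ω.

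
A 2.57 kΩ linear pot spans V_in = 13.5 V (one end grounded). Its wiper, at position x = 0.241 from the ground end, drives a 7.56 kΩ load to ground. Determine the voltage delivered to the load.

V_out ≈ 3.06 V

Lower segment x·R_p = 0.6194 kΩ; upper segment (1−x)·R_p = 1.951 kΩ.
R_L loads the lower segment: effective lower R = 0.5725 kΩ.
Then V_out = V_in · 0.5725/(1.951 + 0.5725) = 3.063 V.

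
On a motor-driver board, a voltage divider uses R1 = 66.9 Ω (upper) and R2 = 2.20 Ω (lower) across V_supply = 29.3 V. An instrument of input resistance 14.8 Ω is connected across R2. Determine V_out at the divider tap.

The load sits in parallel with R2, giving an effective lower resistance R2' = R2·R_L/(R2+R_L) = 1.915 Ω.
Voltage divider with the loaded lower leg: V_out = 29.3 × 1.915/(66.9 + 1.915) = 29.3 × 0.02783 = 0.8155 V.
(Unloaded it would be 0.933 V; the load pulls it down.)

V_out ≈ 0.815 V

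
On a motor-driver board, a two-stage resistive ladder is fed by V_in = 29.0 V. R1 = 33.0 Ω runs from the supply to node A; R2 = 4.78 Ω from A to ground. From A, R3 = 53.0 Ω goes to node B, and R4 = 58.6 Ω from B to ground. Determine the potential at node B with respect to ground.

V_B ≈ 1.86 V

Looking into the second stage from A: R3 + R4 = 111.6 Ω appears in parallel with R2.
R2 ‖ (R3+R4) = 4.584 Ω.
So V_A = 29.0 × 0.1220 = 3.537 V.
Then the unloaded second divider: V_B = V_A × R4/(R3+R4) = 3.537 × 0.5251 = 1.857 V.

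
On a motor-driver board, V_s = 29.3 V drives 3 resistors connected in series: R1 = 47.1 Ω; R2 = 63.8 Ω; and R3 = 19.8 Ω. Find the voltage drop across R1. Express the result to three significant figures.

V ≈ 10.6 V

ΣR = 47.1 + 63.8 + 19.8 = 130.7 Ω.
Voltage divider: V = V_s · (47.10 / 130.7) = 29.3 × 0.3604 = 10.56 V.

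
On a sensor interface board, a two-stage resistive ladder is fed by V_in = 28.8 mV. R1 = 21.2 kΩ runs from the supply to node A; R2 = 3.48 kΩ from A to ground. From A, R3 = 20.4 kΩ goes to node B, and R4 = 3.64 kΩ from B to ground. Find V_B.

V_B ≈ 0.547 mV

Looking into the second stage from A: R3 + R4 = 24.04 kΩ appears in parallel with R2.
Effective lower resistance at A: R2 ‖ 24.04 = 3.040 kΩ.
V_A = 28.8 × 3.040/(21.2 + 3.040) = 3.612 mV.
Stage 2 is unloaded, so V_B = V_A · R4/(R3+R4) = 3.612 × 3.64/24.04 = 0.5469 mV.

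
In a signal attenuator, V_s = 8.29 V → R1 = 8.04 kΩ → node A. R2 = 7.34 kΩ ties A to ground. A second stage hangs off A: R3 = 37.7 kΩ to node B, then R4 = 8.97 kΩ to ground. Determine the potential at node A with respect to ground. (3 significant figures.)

The second stage (R3 + R4 = 46.67 kΩ) loads node A in parallel with R2.
Effective lower resistance at A: R2 ‖ 46.67 = 6.342 kΩ.
So V_A = 8.29 × 0.4410 = 3.656 V.

V_A ≈ 3.66 V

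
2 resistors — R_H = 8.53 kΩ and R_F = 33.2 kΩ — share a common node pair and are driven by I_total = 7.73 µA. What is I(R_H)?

Two-branch current divider: I_k = I_total · R_other/(R_1 + R_2).
I(R_H) = 7.73 × 33.2/(8.53 + 33.2) = 7.73 × 0.7956 = 6.150 µA.

I ≈ 6.15 µA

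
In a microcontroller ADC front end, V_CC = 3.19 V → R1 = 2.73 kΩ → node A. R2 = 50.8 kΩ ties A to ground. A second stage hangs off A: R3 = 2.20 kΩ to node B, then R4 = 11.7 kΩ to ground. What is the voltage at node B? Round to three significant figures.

Node A sees R2 in parallel with the series input of stage 2, R3 + R4 = 13.90 kΩ.
R2 ‖ (R3+R4) = 10.91 kΩ.
V_A = 3.19 × 10.91/(2.73 + 10.91) = 2.552 V.
Then the unloaded second divider: V_B = V_A × R4/(R3+R4) = 2.552 × 0.8417 = 2.148 V.

V_B ≈ 2.15 V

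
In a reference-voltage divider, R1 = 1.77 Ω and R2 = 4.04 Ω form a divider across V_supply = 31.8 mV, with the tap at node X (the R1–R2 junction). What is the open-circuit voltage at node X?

V_th ≈ 22.1 mV

Open-circuit (no load on X): V_th = V_supply · R2/(R1 + R2) = 31.8 × 4.04/(1.770 + 4.04) = 22.11 mV.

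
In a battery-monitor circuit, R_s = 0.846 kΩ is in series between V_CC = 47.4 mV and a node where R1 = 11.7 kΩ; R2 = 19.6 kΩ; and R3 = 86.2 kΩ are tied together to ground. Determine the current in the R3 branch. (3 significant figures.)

Equivalent of the parallel group: R_p = 6.753 kΩ.
V_A by voltage divider: V_A = 47.4 × 6.753/(0.846 + 6.753) = 42.12 mV.
Branch current I = V_A/R3 = 42.12/86.2 = 0.4887 µA.
(Equivalently: I_total = 6.238 µA, then current-divider fraction G_k/ΣG = 0.07834.)

I ≈ 0.489 µA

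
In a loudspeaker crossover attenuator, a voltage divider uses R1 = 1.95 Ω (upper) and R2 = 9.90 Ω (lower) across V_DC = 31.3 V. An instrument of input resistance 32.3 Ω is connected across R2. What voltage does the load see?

V_out ≈ 24.9 V

The load sits in parallel with R2, giving an effective lower resistance R2' = R2·R_L/(R2+R_L) = 7.577 Ω.
Voltage divider with the loaded lower leg: V_out = 31.3 × 7.577/(1.95 + 7.577) = 31.3 × 0.7953 = 24.89 V.
(Unloaded it would be 26.1 V; the load pulls it down.)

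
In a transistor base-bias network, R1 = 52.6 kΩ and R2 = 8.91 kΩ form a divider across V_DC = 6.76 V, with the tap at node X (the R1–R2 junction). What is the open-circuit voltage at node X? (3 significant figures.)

V_th is the unloaded tap voltage: V_DC · R2/(R1+R2) = 6.76 × 0.1449 = 0.9792 V.

V_th ≈ 0.979 V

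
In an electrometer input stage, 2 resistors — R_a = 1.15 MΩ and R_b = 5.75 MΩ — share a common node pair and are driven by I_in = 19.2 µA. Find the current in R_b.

I ≈ 3.20 µA

Two-branch current divider: I_k = I_in · R_other/(R_1 + R_2).
I(R_b) = 19.2 × 1.15/(1.15 + 5.75) = 19.2 × 0.1667 = 3.200 µA.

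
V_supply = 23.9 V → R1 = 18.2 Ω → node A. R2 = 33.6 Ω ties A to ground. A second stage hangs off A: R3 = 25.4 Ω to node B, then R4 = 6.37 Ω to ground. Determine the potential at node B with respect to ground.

V_B ≈ 2.27 V

Node A sees R2 in parallel with the series input of stage 2, R3 + R4 = 31.77 Ω.
R2 ‖ (R3+R4) = 16.33 Ω.
First divider: V_A = V_supply · 16.33/(18.2 + 16.33) = 11.30 V.
Then the unloaded second divider: V_B = V_A × R4/(R3+R4) = 11.30 × 0.2005 = 2.266 V.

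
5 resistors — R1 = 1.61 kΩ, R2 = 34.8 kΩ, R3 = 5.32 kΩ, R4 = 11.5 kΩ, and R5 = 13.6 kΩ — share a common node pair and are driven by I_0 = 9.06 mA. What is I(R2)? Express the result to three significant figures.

Total conductance ΣG = 1/1.61 + 1/34.8 + 1/5.32 + 1/11.5 + 1/13.6 = 0.9983 (units of 1/kΩ).
R2 takes the fraction G_k/ΣG = 0.02874/0.9983 = 0.02878, so I = 9.06 × 0.02878 = 0.2608 mA.

I ≈ 0.261 mA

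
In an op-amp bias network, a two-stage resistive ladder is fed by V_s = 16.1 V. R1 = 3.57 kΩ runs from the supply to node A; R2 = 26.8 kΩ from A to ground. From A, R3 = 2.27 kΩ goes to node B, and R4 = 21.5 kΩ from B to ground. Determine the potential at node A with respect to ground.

Node A sees R2 in parallel with the series input of stage 2, R3 + R4 = 23.77 kΩ.
Effective lower resistance at A: R2 ‖ 23.77 = 12.60 kΩ.
First divider: V_A = V_s · 12.60/(3.57 + 12.60) = 12.54 V.

V_A ≈ 12.5 V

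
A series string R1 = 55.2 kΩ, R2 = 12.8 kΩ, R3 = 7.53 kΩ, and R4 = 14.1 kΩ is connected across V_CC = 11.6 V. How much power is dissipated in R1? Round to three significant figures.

The common current is I = 11.6/89.63 = 0.1294 mA.
P = I²R = 0.01675 × 55.2 = 0.9246 mW.

P ≈ 0.925 mW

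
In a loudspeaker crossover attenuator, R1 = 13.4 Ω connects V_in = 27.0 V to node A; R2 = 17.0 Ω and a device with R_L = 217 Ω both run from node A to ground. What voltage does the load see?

First combine the lower leg with the load: R2 ‖ R_L = 15.76 Ω.
Then V_out = V_in · R2'/(R1 + R2') = 27.0 × 15.76/29.16 = 14.59 V.
(Unloaded it would be 15.1 V; the load pulls it down.)

V_out ≈ 14.6 V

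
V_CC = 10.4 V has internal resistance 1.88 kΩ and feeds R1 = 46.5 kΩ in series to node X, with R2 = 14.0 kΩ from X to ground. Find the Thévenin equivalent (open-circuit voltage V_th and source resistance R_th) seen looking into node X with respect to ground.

R1' = 1.88 + 46.5 = 48.38 kΩ (source resistance + R1).
With X open, the divider is unloaded: V_th = 10.4 × 14.0/62.38 = 2.334 V.
Zeroing V_CC shorts the top of R1' to ground, so R_th = R1' ‖ R2 = 10.86 kΩ.

V_th ≈ 2.33 V, R_th ≈ 10.9 kΩ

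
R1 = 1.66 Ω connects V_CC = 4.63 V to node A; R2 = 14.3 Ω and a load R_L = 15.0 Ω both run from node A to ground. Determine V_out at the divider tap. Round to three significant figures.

V_out ≈ 3.77 V

The load sits in parallel with R2, giving an effective lower resistance R2' = R2·R_L/(R2+R_L) = 7.321 Ω.
Then V_out = V_CC · R2'/(R1 + R2') = 4.63 × 7.321/8.981 = 3.774 V.
(Unloaded it would be 4.15 V; the load pulls it down.)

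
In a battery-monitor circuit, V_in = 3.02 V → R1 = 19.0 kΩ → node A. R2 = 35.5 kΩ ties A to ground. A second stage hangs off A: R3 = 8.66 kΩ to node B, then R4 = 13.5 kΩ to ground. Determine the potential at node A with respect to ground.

Node A sees R2 in parallel with the series input of stage 2, R3 + R4 = 22.16 kΩ.
R2 ‖ (R3+R4) = 13.64 kΩ.
So V_A = 3.02 × 0.4180 = 1.262 V.

V_A ≈ 1.26 V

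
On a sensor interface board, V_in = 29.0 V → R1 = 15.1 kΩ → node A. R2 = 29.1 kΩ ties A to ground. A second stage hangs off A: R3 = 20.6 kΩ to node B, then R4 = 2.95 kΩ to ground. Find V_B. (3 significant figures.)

V_B ≈ 1.68 V

The second stage (R3 + R4 = 23.55 kΩ) loads node A in parallel with R2.
Effective lower resistance at A: R2 ‖ 23.55 = 13.02 kΩ.
So V_A = 29.0 × 0.4629 = 13.43 V.
Then the unloaded second divider: V_B = V_A × R4/(R3+R4) = 13.43 × 0.1253 = 1.682 V.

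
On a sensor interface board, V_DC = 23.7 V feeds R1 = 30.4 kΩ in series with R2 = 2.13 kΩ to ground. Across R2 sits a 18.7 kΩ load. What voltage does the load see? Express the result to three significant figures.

V_out ≈ 1.40 V

The load sits in parallel with R2, giving an effective lower resistance R2' = R2·R_L/(R2+R_L) = 1.912 kΩ.
Now apply the divider: V_out = 23.7 × 0.05918 = 1.403 V.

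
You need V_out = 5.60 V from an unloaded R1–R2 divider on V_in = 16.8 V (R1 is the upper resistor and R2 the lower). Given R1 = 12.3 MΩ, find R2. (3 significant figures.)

R2 ≈ 6.15 MΩ

V_out/V_in = R2/(R1+R2) = 0.3333.
R2 = R1 · 0.3333/(1 − 0.3333) = 6.150 MΩ.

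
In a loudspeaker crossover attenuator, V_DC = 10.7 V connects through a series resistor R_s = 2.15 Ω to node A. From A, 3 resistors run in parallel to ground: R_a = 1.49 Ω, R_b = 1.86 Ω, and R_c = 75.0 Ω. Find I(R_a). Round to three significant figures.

I ≈ 1.98 A

Parallel bank: R_p = 1/(1/1.49 + 1/1.86 + 1/75.0) = 0.8183 Ω.
Node voltage V_A = V_DC · R_p/(R_s + R_p) = 10.7 × 0.2757 = 2.950 V.
I(R_a) = V_A / R_a = 2.950/1.49 = 1.980 A.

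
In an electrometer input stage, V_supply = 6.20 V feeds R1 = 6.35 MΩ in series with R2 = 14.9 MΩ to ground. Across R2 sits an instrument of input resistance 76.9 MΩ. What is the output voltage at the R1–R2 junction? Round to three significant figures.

V_out ≈ 4.11 V

First combine the lower leg with the load: R2 ‖ R_L = 12.48 MΩ.
Now apply the divider: V_out = 6.20 × 0.6628 = 4.109 V.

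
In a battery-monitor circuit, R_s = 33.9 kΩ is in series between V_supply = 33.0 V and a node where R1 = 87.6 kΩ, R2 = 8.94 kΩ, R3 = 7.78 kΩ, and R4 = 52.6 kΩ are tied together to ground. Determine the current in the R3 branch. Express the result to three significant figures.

I ≈ 0.417 mA

Combine the parallel branches: R_p = (1/87.6 + 1/8.94 + 1/7.78 + 1/52.6)⁻¹ = 3.693 kΩ.
Node voltage V_A = V_supply · R_p/(R_s + R_p) = 33.0 × 0.09822 = 3.241 V.
Branch current I = V_A/R3 = 3.241/7.78 = 0.4166 mA.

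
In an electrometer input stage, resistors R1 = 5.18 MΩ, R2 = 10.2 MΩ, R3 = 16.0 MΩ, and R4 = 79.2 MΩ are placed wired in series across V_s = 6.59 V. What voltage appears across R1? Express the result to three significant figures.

V ≈ 0.309 V

ΣR = 5.18 + 10.2 + 16.0 + 79.2 = 110.6 MΩ.
By the voltage-divider rule, V = 6.59 × 5.180/110.6 = 0.3087 V.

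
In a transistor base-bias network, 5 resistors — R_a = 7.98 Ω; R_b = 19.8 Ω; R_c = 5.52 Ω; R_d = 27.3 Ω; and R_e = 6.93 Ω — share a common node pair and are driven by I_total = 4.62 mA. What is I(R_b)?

I ≈ 0.434 mA

Total conductance ΣG = 1/7.98 + 1/19.8 + 1/5.52 + 1/27.3 + 1/6.93 = 0.5379 (units of 1/Ω).
R_b takes the fraction G_k/ΣG = 0.05051/0.5379 = 0.09389, so I = 4.62 × 0.09389 = 0.4338 mA.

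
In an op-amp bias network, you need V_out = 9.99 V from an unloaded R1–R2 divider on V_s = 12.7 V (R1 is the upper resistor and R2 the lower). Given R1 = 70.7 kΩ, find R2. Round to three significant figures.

The divider ratio is R2/(R1+R2) = 9.99/12.7 = 0.7866.
So R2 = R1 · V_out/(V_s − V_out) = 70.7 × 9.99/(12.7 − 9.99) = 70.7 × 3.686 = 260.6 kΩ.

R2 ≈ 261 kΩ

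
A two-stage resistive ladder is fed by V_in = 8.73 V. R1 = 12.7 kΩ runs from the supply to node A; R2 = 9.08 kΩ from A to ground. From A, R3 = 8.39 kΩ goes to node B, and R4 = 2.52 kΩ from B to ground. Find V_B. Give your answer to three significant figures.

V_B ≈ 0.566 V

Looking into the second stage from A: R3 + R4 = 10.91 kΩ appears in parallel with R2.
Effective lower resistance at A: R2 ‖ 10.91 = 4.956 kΩ.
So V_A = 8.73 × 0.2807 = 2.450 V.
Then the unloaded second divider: V_B = V_A × R4/(R3+R4) = 2.450 × 0.2310 = 0.5660 V.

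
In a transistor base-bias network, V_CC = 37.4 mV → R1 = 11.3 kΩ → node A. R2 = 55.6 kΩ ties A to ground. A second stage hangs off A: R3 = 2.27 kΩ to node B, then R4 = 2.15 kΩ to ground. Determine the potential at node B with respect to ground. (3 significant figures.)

Node A sees R2 in parallel with the series input of stage 2, R3 + R4 = 4.420 kΩ.
R2 ‖ (R3+R4) = 4.095 kΩ.
So V_A = 37.4 × 0.2660 = 9.947 mV.
Then the unloaded second divider: V_B = V_A × R4/(R3+R4) = 9.947 × 0.4864 = 4.839 mV.

V_B ≈ 4.84 mV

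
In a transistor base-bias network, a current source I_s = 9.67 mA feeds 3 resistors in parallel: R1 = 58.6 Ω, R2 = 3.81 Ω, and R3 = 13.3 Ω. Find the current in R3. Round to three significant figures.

I ≈ 2.05 mA

Conductances: ΣG = 1/58.6 + 1/3.81 + 1/13.3 = 0.3547 (1/Ω).
R3 takes the fraction G_k/ΣG = 0.07519/0.3547 = 0.2120, so I = 9.67 × 0.2120 = 2.050 mA.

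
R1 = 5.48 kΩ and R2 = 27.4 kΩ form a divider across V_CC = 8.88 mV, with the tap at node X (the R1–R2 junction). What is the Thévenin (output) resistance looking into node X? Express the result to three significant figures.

R_th ≈ 4.57 kΩ

With V_CC suppressed (replaced by a short), R_th = R1 ‖ R2 = (5.480 × 27.4)/(5.480 + 27.4) = 4.567 kΩ.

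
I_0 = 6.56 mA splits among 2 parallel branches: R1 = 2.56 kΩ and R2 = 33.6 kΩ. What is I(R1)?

For two parallel branches, I_k = I_0 · (other R)/(sum of R).
So I = 6.56 × 33.6/36.16 = 6.096 mA.

I ≈ 6.10 mA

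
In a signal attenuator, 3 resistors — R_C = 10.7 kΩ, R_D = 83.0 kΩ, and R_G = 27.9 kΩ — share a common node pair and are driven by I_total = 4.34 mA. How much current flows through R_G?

Total conductance ΣG = 1/10.7 + 1/83.0 + 1/27.9 = 0.1413 (units of 1/kΩ).
By the current-divider rule, I = I_total · G_k/ΣG = 4.34 × 0.2536 = 1.101 mA.

I ≈ 1.10 mA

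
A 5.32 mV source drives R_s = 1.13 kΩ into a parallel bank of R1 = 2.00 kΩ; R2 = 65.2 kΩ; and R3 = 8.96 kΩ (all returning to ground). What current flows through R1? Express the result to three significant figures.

Equivalent of the parallel group: R_p = 1.595 kΩ.
V_A = 5.32 × 1.595/2.725 = 3.114 mV.
I(R1) = V_A / R1 = 3.114/2.00 = 1.557 µA.

I ≈ 1.56 µA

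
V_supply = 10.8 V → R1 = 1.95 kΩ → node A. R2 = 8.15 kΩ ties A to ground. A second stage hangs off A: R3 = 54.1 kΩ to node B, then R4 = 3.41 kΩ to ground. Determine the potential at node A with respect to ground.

Looking into the second stage from A: R3 + R4 = 57.51 kΩ appears in parallel with R2.
Effective lower resistance at A: R2 ‖ 57.51 = 7.138 kΩ.
First divider: V_A = V_supply · 7.138/(1.95 + 7.138) = 8.483 V.

V_A ≈ 8.48 V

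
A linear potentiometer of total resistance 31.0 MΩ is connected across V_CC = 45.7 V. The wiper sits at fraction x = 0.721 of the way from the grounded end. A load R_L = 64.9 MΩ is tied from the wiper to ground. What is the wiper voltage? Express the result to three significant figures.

V_out ≈ 30.1 V

The pot divides into 8.649 MΩ above the wiper and 22.35 MΩ below.
R_L loads the lower segment: effective lower R = 16.63 MΩ.
V_out = 45.7 × 16.63/(8.649 + 16.63) = 30.06 V.
(Unloaded: V_out = x·V_CC = 32.9 V.)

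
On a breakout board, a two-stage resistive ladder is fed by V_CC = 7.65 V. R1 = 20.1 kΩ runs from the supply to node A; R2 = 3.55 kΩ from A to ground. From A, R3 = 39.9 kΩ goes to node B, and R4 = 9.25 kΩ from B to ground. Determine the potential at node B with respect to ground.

V_B ≈ 0.204 V

Node A sees R2 in parallel with the series input of stage 2, R3 + R4 = 49.15 kΩ.
Effective lower resistance at A: R2 ‖ 49.15 = 3.311 kΩ.
First divider: V_A = V_CC · 3.311/(20.1 + 3.311) = 1.082 V.
Stage 2 is unloaded, so V_B = V_A · R4/(R3+R4) = 1.082 × 9.25/49.15 = 0.2036 V.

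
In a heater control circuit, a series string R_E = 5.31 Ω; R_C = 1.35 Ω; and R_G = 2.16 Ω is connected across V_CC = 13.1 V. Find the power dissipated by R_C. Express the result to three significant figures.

Series current I = V_CC/ΣR = 13.1/8.820 = 1.485 A.
P = I²R = 2.206 × 1.35 = 2.978 W.

P ≈ 2.98 W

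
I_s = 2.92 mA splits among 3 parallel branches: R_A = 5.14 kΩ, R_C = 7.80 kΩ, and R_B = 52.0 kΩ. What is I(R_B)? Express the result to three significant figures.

I ≈ 0.164 mA

Total conductance ΣG = 1/5.14 + 1/7.80 + 1/52.0 = 0.3420 (units of 1/kΩ).
By the current-divider rule, I = I_s · G_k/ΣG = 2.92 × 0.05623 = 0.1642 mA.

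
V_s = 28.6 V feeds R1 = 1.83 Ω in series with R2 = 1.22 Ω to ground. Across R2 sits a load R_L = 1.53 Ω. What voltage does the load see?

The load sits in parallel with R2, giving an effective lower resistance R2' = R2·R_L/(R2+R_L) = 0.6788 Ω.
Now apply the divider: V_out = 28.6 × 0.2706 = 7.738 V.

V_out ≈ 7.74 V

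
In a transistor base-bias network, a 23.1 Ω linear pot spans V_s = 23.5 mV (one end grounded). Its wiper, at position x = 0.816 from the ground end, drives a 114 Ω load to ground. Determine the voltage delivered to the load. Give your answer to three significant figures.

Split the track: R_lower = x·R_p = 18.85 Ω, R_upper = (1−x)·R_p = 4.250 Ω.
R_L loads the lower segment: effective lower R = 16.18 Ω.
Then V_out = V_s · 16.18/(4.250 + 16.18) = 18.61 mV.

V_out ≈ 18.6 mV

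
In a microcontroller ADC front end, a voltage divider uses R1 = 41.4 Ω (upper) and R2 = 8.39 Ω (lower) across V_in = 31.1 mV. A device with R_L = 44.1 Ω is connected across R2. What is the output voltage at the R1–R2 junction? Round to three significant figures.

V_out ≈ 4.52 mV

First combine the lower leg with the load: R2 ‖ R_L = 7.049 Ω.
Then V_out = V_in · R2'/(R1 + R2') = 31.1 × 7.049/48.45 = 4.525 mV.
(Unloaded it would be 5.24 mV; the load pulls it down.)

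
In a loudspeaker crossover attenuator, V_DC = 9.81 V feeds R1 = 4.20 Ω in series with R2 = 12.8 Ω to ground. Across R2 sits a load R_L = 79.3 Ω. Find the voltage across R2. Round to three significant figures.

R2 ‖ R_L = (12.8 × 79.3)/(12.8 + 79.3) = 11.02 Ω.
Now apply the divider: V_out = 9.81 × 0.7241 = 7.103 V.

V_out ≈ 7.10 V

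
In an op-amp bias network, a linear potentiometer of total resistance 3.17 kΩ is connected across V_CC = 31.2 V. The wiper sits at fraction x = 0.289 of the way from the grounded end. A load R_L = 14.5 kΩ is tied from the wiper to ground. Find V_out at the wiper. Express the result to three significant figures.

V_out ≈ 8.63 V

The pot divides into 2.254 kΩ above the wiper and 0.9161 kΩ below.
R_L loads the lower segment: effective lower R = 0.8617 kΩ.
Loaded-divider output: V_out = 31.2 × 0.2766 = 8.629 V.
(Unloaded: V_out = x·V_CC = 9.02 V.)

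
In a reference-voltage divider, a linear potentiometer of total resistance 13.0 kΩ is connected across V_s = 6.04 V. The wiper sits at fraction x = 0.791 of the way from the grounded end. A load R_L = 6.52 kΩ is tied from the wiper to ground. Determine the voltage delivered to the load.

V_out ≈ 3.59 V

The pot divides into 2.717 kΩ above the wiper and 10.28 kΩ below.
R_L loads the lower segment: effective lower R = 3.990 kΩ.
Loaded-divider output: V_out = 6.04 × 0.5949 = 3.593 V.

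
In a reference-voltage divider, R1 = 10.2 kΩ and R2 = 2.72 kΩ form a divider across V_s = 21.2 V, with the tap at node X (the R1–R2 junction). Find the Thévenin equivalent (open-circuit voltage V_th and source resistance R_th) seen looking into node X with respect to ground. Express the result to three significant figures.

V_th ≈ 4.46 V, R_th ≈ 2.15 kΩ

V_th is the unloaded tap voltage: V_s · R2/(R1+R2) = 21.2 × 0.2105 = 4.463 V.
Looking into X with the source shorted: R_th = R1·R2/(R1+R2) = 10.20 × 2.72/12.92 = 2.147 kΩ.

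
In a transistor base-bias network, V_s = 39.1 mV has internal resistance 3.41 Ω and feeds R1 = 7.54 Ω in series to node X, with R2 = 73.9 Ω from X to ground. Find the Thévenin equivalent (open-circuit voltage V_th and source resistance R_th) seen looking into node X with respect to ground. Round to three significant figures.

V_th ≈ 34.1 mV, R_th ≈ 9.54 Ω

R1' = 3.41 + 7.54 = 10.95 Ω (source resistance + R1).
Open-circuit (no load on X): V_th = V_s · R2/(R1' + R2) = 39.1 × 73.9/(10.95 + 73.9) = 34.05 mV.
With V_s suppressed (replaced by a short), R_th = R1' ‖ R2 = (10.95 × 73.9)/(10.95 + 73.9) = 9.537 Ω.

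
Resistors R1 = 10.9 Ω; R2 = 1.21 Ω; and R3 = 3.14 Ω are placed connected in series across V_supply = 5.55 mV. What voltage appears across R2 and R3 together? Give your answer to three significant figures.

ΣR = 10.9 + 1.21 + 3.14 = 15.25 Ω.
R_{R2..R3} = 1.21 + 3.14 = 4.350 Ω.
By the voltage-divider rule, V = 5.55 × 4.350/15.25 = 1.583 mV.

V ≈ 1.58 mV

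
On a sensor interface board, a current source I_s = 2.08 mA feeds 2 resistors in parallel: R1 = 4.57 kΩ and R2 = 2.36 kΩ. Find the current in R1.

Two-branch current divider: I_k = I_s · R_other/(R_1 + R_2).
I(R1) = 2.08 × 2.36/(4.57 + 2.36) = 2.08 × 0.3405 = 0.7083 mA.

I ≈ 0.708 mA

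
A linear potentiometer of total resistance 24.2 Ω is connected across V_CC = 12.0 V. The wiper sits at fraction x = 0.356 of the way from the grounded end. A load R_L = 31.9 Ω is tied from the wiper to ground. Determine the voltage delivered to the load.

The pot divides into 15.58 Ω above the wiper and 8.615 Ω below.
(x·R_p) ‖ R_L = 6.783 Ω.
Then V_out = V_CC · 6.783/(15.58 + 6.783) = 3.639 V.

V_out ≈ 3.64 V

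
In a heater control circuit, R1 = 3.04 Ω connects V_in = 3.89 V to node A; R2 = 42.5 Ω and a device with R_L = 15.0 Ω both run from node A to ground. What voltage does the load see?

V_out ≈ 3.05 V

The load sits in parallel with R2, giving an effective lower resistance R2' = R2·R_L/(R2+R_L) = 11.09 Ω.
Voltage divider with the loaded lower leg: V_out = 3.89 × 11.09/(3.04 + 11.09) = 3.89 × 0.7848 = 3.053 V.
(Unloaded it would be 3.63 V; the load pulls it down.)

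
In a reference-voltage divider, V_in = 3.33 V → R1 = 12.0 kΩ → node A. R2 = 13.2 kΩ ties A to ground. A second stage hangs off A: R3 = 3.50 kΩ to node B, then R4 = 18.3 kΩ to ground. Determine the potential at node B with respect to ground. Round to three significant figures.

The second stage (R3 + R4 = 21.80 kΩ) loads node A in parallel with R2.
R2 ‖ (R3+R4) = 8.222 kΩ.
First divider: V_A = V_in · 8.222/(12.0 + 8.222) = 1.354 V.
Stage 2 is unloaded, so V_B = V_A · R4/(R3+R4) = 1.354 × 18.3/21.80 = 1.137 V.

V_B ≈ 1.14 V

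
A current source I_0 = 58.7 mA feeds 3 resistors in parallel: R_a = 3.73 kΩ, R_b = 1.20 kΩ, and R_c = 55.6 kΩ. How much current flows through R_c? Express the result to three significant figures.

I ≈ 0.943 mA

Total conductance ΣG = 1/3.73 + 1/1.20 + 1/55.6 = 1.119 (units of 1/kΩ).
By the current-divider rule, I = I_0 · G_k/ΣG = 58.7 × 0.01607 = 0.9431 mA.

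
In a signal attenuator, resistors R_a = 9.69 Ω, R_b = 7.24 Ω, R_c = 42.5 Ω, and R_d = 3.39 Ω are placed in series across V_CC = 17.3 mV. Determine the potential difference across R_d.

V ≈ 0.934 mV

Series total: ΣR = 9.69 + 7.24 + 42.5 + 3.39 = 62.82 Ω.
Voltage divider: V = V_CC · (3.390 / 62.82) = 17.3 × 0.05396 = 0.9336 mV.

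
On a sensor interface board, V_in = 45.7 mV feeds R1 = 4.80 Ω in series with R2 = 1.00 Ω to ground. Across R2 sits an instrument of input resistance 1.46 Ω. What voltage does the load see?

V_out ≈ 5.03 mV

R2 ‖ R_L = (1.00 × 1.46)/(1.00 + 1.46) = 0.5935 Ω.
Now apply the divider: V_out = 45.7 × 0.1100 = 5.029 mV.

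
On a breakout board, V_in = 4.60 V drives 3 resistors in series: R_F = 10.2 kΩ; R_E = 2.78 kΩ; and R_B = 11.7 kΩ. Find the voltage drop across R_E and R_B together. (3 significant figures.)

V ≈ 2.70 V

ΣR = 10.2 + 2.78 + 11.7 = 24.68 kΩ.
R_{R_E..R_B} = 2.78 + 11.7 = 14.48 kΩ.
V = V_in · R/ΣR = 4.60 × 0.5867 = 2.699 V.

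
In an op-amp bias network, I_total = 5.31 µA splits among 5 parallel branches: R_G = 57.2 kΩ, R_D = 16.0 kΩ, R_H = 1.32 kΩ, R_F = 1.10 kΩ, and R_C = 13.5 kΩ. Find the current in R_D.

ΣG = 1/57.2 + 1/16.0 + 1/1.32 + 1/1.10 + 1/13.5 = 1.821.
Current divider: I(R_D) = I_total · G_k/ΣG = 5.31 × (0.06250/1.821) = 5.31 × 0.03433 = 0.1823 µA.

I ≈ 0.182 µA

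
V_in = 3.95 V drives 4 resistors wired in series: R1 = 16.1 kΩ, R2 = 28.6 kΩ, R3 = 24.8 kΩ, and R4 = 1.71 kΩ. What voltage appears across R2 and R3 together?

ΣR = 16.1 + 28.6 + 24.8 + 1.71 = 71.21 kΩ.
R_{R2..R3} = 28.6 + 24.8 = 53.40 kΩ.
Voltage divider: V = V_in · (53.40 / 71.21) = 3.95 × 0.7499 = 2.962 V.

V ≈ 2.96 V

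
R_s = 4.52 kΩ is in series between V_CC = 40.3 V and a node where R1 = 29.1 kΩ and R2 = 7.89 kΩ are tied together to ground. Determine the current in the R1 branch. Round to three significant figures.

I ≈ 0.801 mA

Combine the parallel branches: R_p = (1/29.1 + 1/7.89)⁻¹ = 6.207 kΩ.
V_A = 40.3 × 6.207/10.73 = 23.32 V.
I(R1) = V_A / R1 = 23.32/29.1 = 0.8013 mA.
(Check via current divider: I_total = 3.757 mA; share G_k/ΣG = 0.2133 → same result.)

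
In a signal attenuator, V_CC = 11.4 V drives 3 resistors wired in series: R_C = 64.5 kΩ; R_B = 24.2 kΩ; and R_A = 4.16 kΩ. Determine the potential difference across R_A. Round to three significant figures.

Total series resistance ΣR = 64.5 + 24.2 + 4.16 = 92.86 kΩ.
By the voltage-divider rule, V = 11.4 × 4.160/92.86 = 0.5107 V.

V ≈ 0.511 V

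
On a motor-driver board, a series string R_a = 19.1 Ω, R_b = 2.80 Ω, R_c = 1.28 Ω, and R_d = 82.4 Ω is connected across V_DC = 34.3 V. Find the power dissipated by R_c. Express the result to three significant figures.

Series current I = V_DC/ΣR = 34.3/105.6 = 0.3249 A.
P(R_c) = I²·R_c = (0.3249)² × 1.28 = 0.1351 W.

P ≈ 0.135 W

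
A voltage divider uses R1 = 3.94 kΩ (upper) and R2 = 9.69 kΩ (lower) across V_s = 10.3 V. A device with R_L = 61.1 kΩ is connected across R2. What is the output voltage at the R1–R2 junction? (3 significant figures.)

V_out ≈ 7.00 V

R2 ‖ R_L = (9.69 × 61.1)/(9.69 + 61.1) = 8.364 kΩ.
Voltage divider with the loaded lower leg: V_out = 10.3 × 8.364/(3.94 + 8.364) = 10.3 × 0.6798 = 7.002 V.
(Unloaded it would be 7.32 V; the load pulls it down.)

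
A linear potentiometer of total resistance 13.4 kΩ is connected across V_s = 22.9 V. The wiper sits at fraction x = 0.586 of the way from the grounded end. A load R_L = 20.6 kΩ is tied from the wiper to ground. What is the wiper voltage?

The pot divides into 5.548 kΩ above the wiper and 7.852 kΩ below.
Lower segment in parallel with the load: 7.852 ‖ 20.6 = 5.685 kΩ.
V_out = 22.9 × 5.685/(5.548 + 5.685) = 11.59 V.

V_out ≈ 11.6 V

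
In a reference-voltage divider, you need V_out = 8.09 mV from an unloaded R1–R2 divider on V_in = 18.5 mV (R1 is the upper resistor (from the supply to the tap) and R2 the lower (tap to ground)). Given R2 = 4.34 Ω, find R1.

R1 ≈ 5.58 Ω

The divider ratio is R2/(R1+R2) = 8.09/18.5 = 0.4373.
R1 = R2·(1/k − 1) = 4.34 × 1.287 = 5.585 Ω.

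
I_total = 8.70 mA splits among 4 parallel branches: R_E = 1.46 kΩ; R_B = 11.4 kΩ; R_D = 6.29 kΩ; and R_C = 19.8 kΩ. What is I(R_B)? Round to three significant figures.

I ≈ 0.777 mA

ΣG = 1/1.46 + 1/11.4 + 1/6.29 + 1/19.8 = 0.9821.
Current divider: I(R_B) = I_total · G_k/ΣG = 8.70 × (0.08772/0.9821) = 8.70 × 0.08931 = 0.7770 mA.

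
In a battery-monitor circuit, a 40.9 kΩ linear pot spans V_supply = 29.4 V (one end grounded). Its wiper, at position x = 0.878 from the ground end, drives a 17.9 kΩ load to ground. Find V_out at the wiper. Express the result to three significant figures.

V_out ≈ 20.7 V

Lower segment x·R_p = 35.91 kΩ; upper segment (1−x)·R_p = 4.990 kΩ.
(x·R_p) ‖ R_L = 11.95 kΩ.
Loaded-divider output: V_out = 29.4 × 0.7054 = 20.74 V.
(Unloaded: V_out = x·V_supply = 25.8 V.)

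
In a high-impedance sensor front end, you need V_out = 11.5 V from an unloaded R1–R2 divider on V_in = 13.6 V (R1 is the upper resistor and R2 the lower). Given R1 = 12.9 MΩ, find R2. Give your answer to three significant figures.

R2 ≈ 70.6 MΩ

Required fraction k = V_out/V_in = 0.8456.
So R2 = R1 · V_out/(V_in − V_out) = 12.9 × 11.5/(13.6 − 11.5) = 12.9 × 5.476 = 70.64 MΩ.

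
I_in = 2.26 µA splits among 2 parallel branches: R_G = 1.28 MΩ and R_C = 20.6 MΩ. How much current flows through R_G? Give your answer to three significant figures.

I ≈ 2.13 µA

For two parallel branches, I_k = I_in · (other R)/(sum of R).
So I = 2.26 × 20.6/21.88 = 2.128 µA.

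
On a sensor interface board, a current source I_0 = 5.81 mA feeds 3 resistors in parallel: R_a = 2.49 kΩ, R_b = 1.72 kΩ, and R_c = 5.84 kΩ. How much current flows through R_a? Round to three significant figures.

Conductances: ΣG = 1/2.49 + 1/1.72 + 1/5.84 = 1.154 (1/kΩ).
By the current-divider rule, I = I_0 · G_k/ΣG = 5.81 × 0.3479 = 2.022 mA.

I ≈ 2.02 mA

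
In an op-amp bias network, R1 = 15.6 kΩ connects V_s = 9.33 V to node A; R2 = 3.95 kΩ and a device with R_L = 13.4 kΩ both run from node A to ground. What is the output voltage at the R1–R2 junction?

V_out ≈ 1.53 V

The load sits in parallel with R2, giving an effective lower resistance R2' = R2·R_L/(R2+R_L) = 3.051 kΩ.
Voltage divider with the loaded lower leg: V_out = 9.33 × 3.051/(15.6 + 3.051) = 9.33 × 0.1636 = 1.526 V.
(Unloaded it would be 1.89 V; the load pulls it down.)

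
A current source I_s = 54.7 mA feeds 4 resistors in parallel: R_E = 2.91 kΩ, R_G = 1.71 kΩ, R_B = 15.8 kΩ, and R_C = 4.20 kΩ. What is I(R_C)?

I ≈ 10.6 mA

Total conductance ΣG = 1/2.91 + 1/1.71 + 1/15.8 + 1/4.20 = 1.230 (units of 1/kΩ).
By the current-divider rule, I = I_s · G_k/ΣG = 54.7 × 0.1936 = 10.59 mA.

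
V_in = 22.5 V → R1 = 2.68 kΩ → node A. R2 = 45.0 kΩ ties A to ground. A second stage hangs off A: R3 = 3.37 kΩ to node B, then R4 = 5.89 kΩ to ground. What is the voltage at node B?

Looking into the second stage from A: R3 + R4 = 9.260 kΩ appears in parallel with R2.
R2 ‖ (R3+R4) = 7.680 kΩ.
So V_A = 22.5 × 0.7413 = 16.68 V.
V_B = V_A × 0.6361 = 10.61 V.

V_B ≈ 10.6 V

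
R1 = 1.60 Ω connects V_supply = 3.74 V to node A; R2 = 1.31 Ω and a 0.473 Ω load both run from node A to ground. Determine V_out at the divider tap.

The load sits in parallel with R2, giving an effective lower resistance R2' = R2·R_L/(R2+R_L) = 0.3475 Ω.
Voltage divider with the loaded lower leg: V_out = 3.74 × 0.3475/(1.60 + 0.3475) = 3.74 × 0.1784 = 0.6674 V.

V_out ≈ 0.667 V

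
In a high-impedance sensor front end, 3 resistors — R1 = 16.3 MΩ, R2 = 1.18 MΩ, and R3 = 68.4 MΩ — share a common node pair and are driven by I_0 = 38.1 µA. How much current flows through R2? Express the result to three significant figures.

I ≈ 35.0 µA

Total conductance ΣG = 1/16.3 + 1/1.18 + 1/68.4 = 0.9234 (units of 1/MΩ).
Current divider: I(R2) = I_0 · G_k/ΣG = 38.1 × (0.8475/0.9234) = 38.1 × 0.9177 = 34.97 µA.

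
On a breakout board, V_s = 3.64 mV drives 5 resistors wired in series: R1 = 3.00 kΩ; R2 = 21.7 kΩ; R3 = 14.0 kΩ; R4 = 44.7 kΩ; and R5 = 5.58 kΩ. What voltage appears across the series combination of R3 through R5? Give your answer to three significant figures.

Series total: ΣR = 3.00 + 21.7 + 14.0 + 44.7 + 5.58 = 88.98 kΩ.
R_{R3..R5} = 14.0 + 44.7 + 5.58 = 64.28 kΩ.
By the voltage-divider rule, V = 3.64 × 64.28/88.98 = 2.630 mV.

V ≈ 2.63 mV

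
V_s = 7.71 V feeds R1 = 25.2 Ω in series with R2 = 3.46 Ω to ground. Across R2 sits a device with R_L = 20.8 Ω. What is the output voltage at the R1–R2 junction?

The load sits in parallel with R2, giving an effective lower resistance R2' = R2·R_L/(R2+R_L) = 2.967 Ω.
Voltage divider with the loaded lower leg: V_out = 7.71 × 2.967/(25.2 + 2.967) = 7.71 × 0.1053 = 0.8120 V.
(Unloaded it would be 0.931 V; the load pulls it down.)

V_out ≈ 0.812 V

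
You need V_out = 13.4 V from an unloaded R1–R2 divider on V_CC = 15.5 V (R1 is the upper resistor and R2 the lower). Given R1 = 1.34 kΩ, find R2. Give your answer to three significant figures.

R2 ≈ 8.55 kΩ

Required fraction k = V_out/V_CC = 0.8645.
R2 = R1 · 0.8645/(1 − 0.8645) = 8.550 kΩ.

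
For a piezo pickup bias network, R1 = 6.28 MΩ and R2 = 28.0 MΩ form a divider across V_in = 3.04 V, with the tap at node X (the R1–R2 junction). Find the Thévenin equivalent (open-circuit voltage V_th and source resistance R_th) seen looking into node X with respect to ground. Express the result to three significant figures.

V_th ≈ 2.48 V, R_th ≈ 5.13 MΩ

Open-circuit (no load on X): V_th = V_in · R2/(R1 + R2) = 3.04 × 28.0/(6.280 + 28.0) = 2.483 V.
Looking into X with the source shorted: R_th = R1·R2/(R1+R2) = 6.280 × 28.0/34.28 = 5.130 MΩ.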